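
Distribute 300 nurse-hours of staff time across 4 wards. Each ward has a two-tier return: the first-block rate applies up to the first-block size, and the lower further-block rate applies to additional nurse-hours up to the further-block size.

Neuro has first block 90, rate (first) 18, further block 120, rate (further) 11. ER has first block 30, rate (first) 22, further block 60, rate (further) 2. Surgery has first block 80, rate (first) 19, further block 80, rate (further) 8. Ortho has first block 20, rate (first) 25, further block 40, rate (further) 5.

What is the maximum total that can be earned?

Treat each block as its own option and order by rate: Ortho/T1 25 > ER/T1 22 > Surgery/T1 19 > Neuro/T1 18 > Neuro/T2 11 > Surgery/T2 8 > Ortho/T2 5 > ER/T2 2.
Ortho/T1 (25): +20 → 280 left.
ER T1 at 22: fill all 30 → 250 left.
Surgery/T1 (19): +80 → 170 left.
Fill Neuro T1 block (90 at 18) → 80 left.
Neuro T2 at 11: only 80 left, fill 80.
Total = 25×20 + 22×30 + 19×80 + 18×90 + 11×80 = 5180.

5180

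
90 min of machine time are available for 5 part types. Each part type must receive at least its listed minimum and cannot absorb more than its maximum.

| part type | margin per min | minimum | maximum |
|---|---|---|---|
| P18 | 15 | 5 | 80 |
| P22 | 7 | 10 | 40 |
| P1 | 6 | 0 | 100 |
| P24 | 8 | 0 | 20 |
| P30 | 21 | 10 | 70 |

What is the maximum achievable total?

1690

Meeting every minimum uses 5+10+0+0+10 = 25 min, leaving 65.
Highest margin per min first: P30 21 > P18 15 > P24 8 > P22 7 > P1 6.
P30: +60 to 70 (cap) → 5 left.
P18 has room for 75 more but only 5 remain, so it gets 10.
Total = 15×10 + 7×10 + 21×70 = 1690.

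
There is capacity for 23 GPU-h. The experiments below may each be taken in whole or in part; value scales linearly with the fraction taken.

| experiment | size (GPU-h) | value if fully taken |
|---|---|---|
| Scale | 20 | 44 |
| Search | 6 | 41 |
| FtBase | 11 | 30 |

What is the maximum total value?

84.2

Rank by value-to-size ratio: Search 41/6≈6.83, FtBase 30/11≈2.73, Scale 44/20≈2.2.
All 6 GPU-h of Search fit (value 41) → 17 remain.
All 11 GPU-h of FtBase fit (value 30) → 6 remain.
Fill the last 6 GPU-h with part of Scale: 6/20 of it earns 13.2.
Total value = 84.2.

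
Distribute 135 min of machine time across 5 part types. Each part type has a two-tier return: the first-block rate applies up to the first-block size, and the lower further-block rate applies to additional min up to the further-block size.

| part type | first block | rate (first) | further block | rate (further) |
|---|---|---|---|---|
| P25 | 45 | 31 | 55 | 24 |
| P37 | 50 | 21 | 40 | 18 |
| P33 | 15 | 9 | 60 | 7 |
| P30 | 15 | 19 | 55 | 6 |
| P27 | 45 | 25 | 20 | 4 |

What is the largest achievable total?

Treat each block as its own option and order by rate: P25/T1 31 > P27/T1 25 > P25/T2 24 > P37/T1 21 > P30/T1 19 > P37/T2 18 > P33/T1 9 > P33/T2 7 > P30/T2 6 > P27/T2 4.
P25 T1 at 31: fill all 45 ; 90 left.
Fill P27 T1 block (45 at 25) ; 45 left.
P25/T2: +45 of 55 at 24; pool empty.
Total = 31×45 + 25×45 + 24×45 = 3600.

3600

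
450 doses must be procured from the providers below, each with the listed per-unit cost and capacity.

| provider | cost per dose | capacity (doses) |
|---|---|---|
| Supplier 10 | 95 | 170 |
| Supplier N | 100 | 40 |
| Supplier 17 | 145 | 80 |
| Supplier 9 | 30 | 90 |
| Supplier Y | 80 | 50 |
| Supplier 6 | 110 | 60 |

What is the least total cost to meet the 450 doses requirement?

39250

Use providers in increasing cost order.
Take 90 from Supplier 9 at 30 ; need 360 more.
Supplier Y (80): use full 50 ; 310 doses to go.
Supplier 10 (95): use full 170 ; 140 doses to go.
Supplier N (100): use full 40 ; 100 doses to go.
Supplier 6 at 110: take all 60 doses ; 40 still needed.
Supplier 17 (145): take the remaining 40 ; done.
Cost = 90×30 + 50×80 + 170×95 + 40×100 + 60×110 + 40×145 = 39250.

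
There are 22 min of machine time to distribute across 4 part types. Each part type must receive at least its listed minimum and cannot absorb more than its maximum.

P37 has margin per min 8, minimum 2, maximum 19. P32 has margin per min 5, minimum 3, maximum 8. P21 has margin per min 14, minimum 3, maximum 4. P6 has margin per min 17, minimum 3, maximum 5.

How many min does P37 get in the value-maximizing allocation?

10

Meeting every minimum uses 2+3+3+3 = 11 min, leaving 11.
Order the part types by margin per min: P6 17 > P21 14 > P37 8 > P32 5.
Give P6 2 more to hit its cap of 5 ; 9 left.
P21 takes 1 more to reach its cap of 4 ; 8 left.
P37 has room for 17 more but only 8 remain, so it gets 10.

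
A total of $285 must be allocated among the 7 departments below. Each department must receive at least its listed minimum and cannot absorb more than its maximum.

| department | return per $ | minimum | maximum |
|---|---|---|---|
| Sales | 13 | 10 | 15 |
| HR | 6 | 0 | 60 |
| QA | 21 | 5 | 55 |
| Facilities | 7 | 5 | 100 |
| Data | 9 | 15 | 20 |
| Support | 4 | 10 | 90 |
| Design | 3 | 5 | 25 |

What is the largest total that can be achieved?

Meeting every minimum uses 10+0+5+5+15+10+5 = 50 $, leaving 235.
Rank by return per $: QA 21 > Sales 13 > Data 9 > Facilities 7 > HR 6 > Support 4 > Design 3.
QA: +50 to 55 (cap) ; 185 left.
Sales: +5 to 15 (cap) ; 180 left.
Data: +5 to 20 (cap) ; 175 left.
Facilities: +95 to 100 (cap) ; 80 left.
HR: +60 to 60 (cap) ; 20 left.
Only 20 left; Support takes them to reach 30.
Total = 13×15 + 6×60 + 21×55 + 7×100 + 9×20 + 4×30 + 3×5 = 2725.

2725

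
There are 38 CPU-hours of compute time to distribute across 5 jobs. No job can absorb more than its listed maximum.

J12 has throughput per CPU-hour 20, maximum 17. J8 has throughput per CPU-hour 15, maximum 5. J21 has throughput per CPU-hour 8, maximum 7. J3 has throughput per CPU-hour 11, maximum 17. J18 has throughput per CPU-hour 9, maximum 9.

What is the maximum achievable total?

Highest throughput per CPU-hour first: J12 20 > J8 15 > J3 11 > J18 9 > J21 8.
J12 takes 17 to reach its cap of 17 ; 21 left.
J8 takes 5 to reach its cap of 5 ; 16 left.
J3 has room for 17 but only 16 remain, so it gets 16.
Total = 20×17 + 15×5 + 11×16 = 591.

591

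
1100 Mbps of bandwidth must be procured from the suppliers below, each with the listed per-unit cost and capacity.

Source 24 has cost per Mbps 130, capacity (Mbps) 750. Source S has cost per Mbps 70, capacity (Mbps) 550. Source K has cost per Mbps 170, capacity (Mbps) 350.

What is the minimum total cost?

110000

Fill from the cheapest supplier first.
Source S at 70: take all 550 Mbps ; 550 still needed.
Source 24 (130): take the remaining 550 ; done.
Source K: unused.
Cost = 550×70 + 550×130 = 110000.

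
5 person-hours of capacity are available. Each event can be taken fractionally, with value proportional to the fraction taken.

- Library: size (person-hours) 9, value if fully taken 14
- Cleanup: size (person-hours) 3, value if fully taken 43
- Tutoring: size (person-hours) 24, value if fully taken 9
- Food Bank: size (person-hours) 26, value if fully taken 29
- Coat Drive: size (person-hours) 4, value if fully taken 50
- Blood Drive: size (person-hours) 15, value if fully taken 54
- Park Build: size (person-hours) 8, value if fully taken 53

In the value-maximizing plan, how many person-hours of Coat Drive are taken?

Sort by value density: Cleanup 43/3≈14.3, Coat Drive 50/4≈12.5, Park Build 53/8≈6.62, Blood Drive 54/15≈3.6, Library 14/9≈1.56, Food Bank 29/26≈1.12, Tutoring 9/24≈0.375.
Take all of Cleanup (3 person-hours, value 43) → 2 person-hours left.
Only 2 person-hours remain; take 2/4 of Coat Drive for value 50×2/4 = 25.

2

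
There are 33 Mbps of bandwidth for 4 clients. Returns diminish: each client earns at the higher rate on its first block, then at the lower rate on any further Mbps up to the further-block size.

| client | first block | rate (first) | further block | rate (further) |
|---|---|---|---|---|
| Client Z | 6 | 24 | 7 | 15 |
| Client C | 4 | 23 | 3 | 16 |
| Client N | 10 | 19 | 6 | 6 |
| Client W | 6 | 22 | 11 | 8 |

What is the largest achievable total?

666

Rank every tier by rate: Client Z/first 24 > Client C/first 23 > Client W/first 22 > Client N/first 19 > Client C/second 16 > Client Z/second 15 > Client W/second 8 > Client N/second 6.
Fill Client Z first block (6 at 24) → 27 left.
Client C/first (23): +4 → 23 left.
Fill Client W first block (6 at 22) → 17 left.
Client N/first (19): +10 → 7 left.
Client C/second (16): +3 → 4 left.
4 remain; put them into Client Z second at 15.
Total = 24×6 + 23×4 + 22×6 + 19×10 + 16×3 + 15×4 = 666.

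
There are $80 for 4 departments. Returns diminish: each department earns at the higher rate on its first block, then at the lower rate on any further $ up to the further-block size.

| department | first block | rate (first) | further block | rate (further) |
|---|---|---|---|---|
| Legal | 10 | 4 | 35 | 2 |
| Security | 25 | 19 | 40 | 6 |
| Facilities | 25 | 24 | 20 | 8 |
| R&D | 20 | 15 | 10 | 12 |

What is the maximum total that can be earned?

Rank every tier by rate: Facilities/tier1 24 > Security/tier1 19 > R&D/tier1 15 > R&D/tier2 12 > Facilities/tier2 8 > Security/tier2 6 > Legal/tier1 4 > Legal/tier2 2.
Facilities tier1 at 24: fill all 25 ; 55 left.
Security tier1 at 19: fill all 25 ; 30 left.
R&D tier1 at 15: fill all 20 ; 10 left.
R&D tier2 at 12: fill all 10 ; 0 left.
Total = 24×25 + 19×25 + 15×20 + 12×10 = 1495.

1495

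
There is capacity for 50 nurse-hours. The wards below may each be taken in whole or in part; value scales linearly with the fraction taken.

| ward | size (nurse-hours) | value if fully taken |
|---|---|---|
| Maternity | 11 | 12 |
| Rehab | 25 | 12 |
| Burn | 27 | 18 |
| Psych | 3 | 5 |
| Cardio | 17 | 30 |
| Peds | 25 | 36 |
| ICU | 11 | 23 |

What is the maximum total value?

85.36

Rank by value-to-size ratio: ICU 23/11≈2.09, Cardio 30/17≈1.76, Psych 5/3≈1.67, Peds 36/25≈1.44, Maternity 12/11≈1.09, Burn 18/27≈0.667, Rehab 12/25≈0.48.
Take all of ICU (11 nurse-hours, value 23) → 39 nurse-hours left.
Cardio: take in full, 17 nurse-hours for value 30 → 22 left.
All 3 nurse-hours of Psych fit (value 5) → 19 remain.
Fill the last 19 nurse-hours with part of Peds: 19/25 of it earns 27.36.
Total value = 85.36.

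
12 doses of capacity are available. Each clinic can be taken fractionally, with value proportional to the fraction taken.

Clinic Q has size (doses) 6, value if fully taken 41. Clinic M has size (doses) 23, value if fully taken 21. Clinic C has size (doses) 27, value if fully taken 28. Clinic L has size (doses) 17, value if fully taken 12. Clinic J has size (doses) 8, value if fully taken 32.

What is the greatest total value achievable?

65

Rank by value-to-size ratio: Clinic Q 41/6≈6.83, Clinic J 32/8≈4, Clinic C 28/27≈1.04, Clinic M 21/23≈0.913, Clinic L 12/17≈0.706.
Clinic Q: take in full, 6 doses for value 41 → 6 left.
Only 6 doses remain; take 6/8 of Clinic J for value 32×6/8 = 24.
Total value = 65.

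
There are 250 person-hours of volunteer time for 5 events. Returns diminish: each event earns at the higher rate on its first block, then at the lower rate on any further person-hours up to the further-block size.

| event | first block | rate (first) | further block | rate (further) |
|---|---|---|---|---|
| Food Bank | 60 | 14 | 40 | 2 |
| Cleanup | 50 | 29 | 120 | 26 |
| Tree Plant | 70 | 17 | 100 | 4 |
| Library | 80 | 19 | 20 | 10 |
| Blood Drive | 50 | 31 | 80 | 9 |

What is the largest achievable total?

6690

Rank every tier by rate: Blood Drive/first 31 > Cleanup/first 29 > Cleanup/second 26 > Library/first 19 > Tree Plant/first 17 > Food Bank/first 14 > Library/second 10 > Blood Drive/second 9 > Tree Plant/second 4 > Food Bank/second 2.
Blood Drive/first (31): +50 — 200 left.
Cleanup first at 29: fill all 50 — 150 left.
Cleanup/second (26): +120 — 30 left.
Library first at 19: only 30 left, fill 30.
Total = 31×50 + 29×50 + 26×120 + 19×30 = 6690.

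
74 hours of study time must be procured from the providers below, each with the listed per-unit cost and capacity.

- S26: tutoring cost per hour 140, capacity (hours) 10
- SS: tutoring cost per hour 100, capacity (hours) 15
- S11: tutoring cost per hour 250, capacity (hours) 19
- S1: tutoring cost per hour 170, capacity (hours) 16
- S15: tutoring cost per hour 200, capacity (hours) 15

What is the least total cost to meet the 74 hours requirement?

Fill from the cheapest provider first.
Take 15 from SS at 100 — need 59 more.
Take 10 from S26 at 140 — need 49 more.
Take 16 from S1 at 170 — need 33 more.
S15 at 200: take all 15 hours — 18 still needed.
S11 (250): take the remaining 18 — done.
Cost = 15×100 + 10×140 + 16×170 + 15×200 + 18×250 = 13120.

13120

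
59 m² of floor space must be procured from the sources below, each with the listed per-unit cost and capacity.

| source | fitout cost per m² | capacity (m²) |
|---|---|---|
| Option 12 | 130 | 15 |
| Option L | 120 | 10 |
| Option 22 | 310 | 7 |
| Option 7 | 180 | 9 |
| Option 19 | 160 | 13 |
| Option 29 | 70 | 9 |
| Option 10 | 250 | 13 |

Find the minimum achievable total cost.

8230

Fill from the cheapest source first.
Option 29 (70): use full 9 → 50 m² to go.
Option L (120): use full 10 → 40 m² to go.
Take 15 from Option 12 at 130 → need 25 more.
Take 13 from Option 19 at 160 → need 12 more.
Option 7 (180): use full 9 → 3 m² to go.
Option 10 at 250: take 3 of its 13 → requirement met.
Option 22: unused.
Cost = 9×70 + 10×120 + 15×130 + 13×160 + 9×180 + 3×250 = 8230.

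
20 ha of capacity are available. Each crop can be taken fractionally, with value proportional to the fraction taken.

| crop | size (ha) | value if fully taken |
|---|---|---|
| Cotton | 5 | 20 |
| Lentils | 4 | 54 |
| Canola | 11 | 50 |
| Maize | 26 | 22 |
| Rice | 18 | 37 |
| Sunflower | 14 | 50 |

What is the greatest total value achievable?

124

Rank by value-to-size ratio: Lentils 54/4≈13.5, Canola 50/11≈4.55, Cotton 20/5≈4, Sunflower 50/14≈3.57, Rice 37/18≈2.06, Maize 22/26≈0.846.
Lentils: take in full, 4 ha for value 54 ; 16 left.
All 11 ha of Canola fit (value 50) ; 5 remain.
All 5 ha of Cotton fit (value 20) ; 0 remain.
Total value = 124.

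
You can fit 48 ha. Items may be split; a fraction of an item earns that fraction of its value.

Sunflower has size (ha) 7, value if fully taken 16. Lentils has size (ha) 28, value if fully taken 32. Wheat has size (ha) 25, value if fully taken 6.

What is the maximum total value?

Sort by value density: Sunflower 16/7≈2.29, Lentils 32/28≈1.14, Wheat 6/25≈0.24.
All 7 ha of Sunflower fit (value 16) ; 41 remain.
All 28 ha of Lentils fit (value 32) ; 13 remain.
Fill the last 13 ha with part of Wheat: 13/25 of it earns 3.12.
Total value = 51.12.

51.12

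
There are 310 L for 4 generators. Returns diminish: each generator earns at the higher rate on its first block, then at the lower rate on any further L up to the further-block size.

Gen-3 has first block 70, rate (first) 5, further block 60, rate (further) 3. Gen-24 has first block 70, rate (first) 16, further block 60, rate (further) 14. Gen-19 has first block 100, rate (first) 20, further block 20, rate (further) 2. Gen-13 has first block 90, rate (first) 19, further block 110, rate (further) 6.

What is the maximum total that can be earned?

5530

Rank every tier by rate: Gen-19/first 20 > Gen-13/first 19 > Gen-24/first 16 > Gen-24/second 14 > Gen-13/second 6 > Gen-3/first 5 > Gen-3/second 3 > Gen-19/second 2.
Gen-19 first at 20: fill all 100 ; 210 left.
Fill Gen-13 first block (90 at 19) ; 120 left.
Gen-24 first at 16: fill all 70 ; 50 left.
Gen-24/second: +50 of 60 at 14; pool empty.
Total = 20×100 + 19×90 + 16×70 + 14×50 = 5530.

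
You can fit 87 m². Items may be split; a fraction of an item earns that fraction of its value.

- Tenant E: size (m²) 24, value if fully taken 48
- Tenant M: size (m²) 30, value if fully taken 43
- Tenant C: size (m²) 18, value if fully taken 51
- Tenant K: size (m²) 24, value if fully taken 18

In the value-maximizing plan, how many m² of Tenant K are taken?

15

Sort by value density: Tenant C 51/18≈2.83, Tenant E 48/24≈2, Tenant M 43/30≈1.43, Tenant K 18/24≈0.75.
Take all of Tenant C (18 m², value 51) → 69 m² left.
All 24 m² of Tenant E fit (value 48) → 45 remain.
All 30 m² of Tenant M fit (value 43) → 15 remain.
Fill the last 15 m² with part of Tenant K: 15/24 of it earns 11.25.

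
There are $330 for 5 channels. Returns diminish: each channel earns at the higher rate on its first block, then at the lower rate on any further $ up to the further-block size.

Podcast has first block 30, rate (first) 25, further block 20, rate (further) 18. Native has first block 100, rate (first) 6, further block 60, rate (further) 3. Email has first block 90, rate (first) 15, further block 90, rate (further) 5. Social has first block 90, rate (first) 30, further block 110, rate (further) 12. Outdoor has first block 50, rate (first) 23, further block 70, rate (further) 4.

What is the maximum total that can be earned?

6910

Order all 10 blocks by rate: Social/T1 30 > Podcast/T1 25 > Outdoor/T1 23 > Podcast/T2 18 > Email/T1 15 > Social/T2 12 > Native/T1 6 > Email/T2 5 > Outdoor/T2 4 > Native/T2 3.
Social T1 at 30: fill all 90 → 240 left.
Podcast/T1 (25): +30 → 210 left.
Outdoor/T1 (23): +50 → 160 left.
Fill Podcast T2 block (20 at 18) → 140 left.
Email T1 at 15: fill all 90 → 50 left.
Social T2 at 12: only 50 left, fill 50.
Total = 30×90 + 25×30 + 23×50 + 18×20 + 15×90 + 12×50 = 6910.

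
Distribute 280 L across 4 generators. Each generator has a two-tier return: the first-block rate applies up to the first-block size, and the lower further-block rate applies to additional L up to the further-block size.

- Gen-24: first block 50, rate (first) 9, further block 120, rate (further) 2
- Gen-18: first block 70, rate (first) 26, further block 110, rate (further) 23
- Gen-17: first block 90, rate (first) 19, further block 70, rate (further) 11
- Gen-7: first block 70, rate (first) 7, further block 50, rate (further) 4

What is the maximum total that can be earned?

6170

Order all 8 blocks by rate: Gen-18/T1 26 > Gen-18/T2 23 > Gen-17/T1 19 > Gen-17/T2 11 > Gen-24/T1 9 > Gen-7/T1 7 > Gen-7/T2 4 > Gen-24/T2 2.
Gen-18 T1 at 26: fill all 70 — 210 left.
Gen-18/T2 (23): +110 — 100 left.
Gen-17 T1 at 19: fill all 90 — 10 left.
Gen-17 T2 at 11: only 10 left, fill 10.
Total = 26×70 + 23×110 + 19×90 + 11×10 = 6170.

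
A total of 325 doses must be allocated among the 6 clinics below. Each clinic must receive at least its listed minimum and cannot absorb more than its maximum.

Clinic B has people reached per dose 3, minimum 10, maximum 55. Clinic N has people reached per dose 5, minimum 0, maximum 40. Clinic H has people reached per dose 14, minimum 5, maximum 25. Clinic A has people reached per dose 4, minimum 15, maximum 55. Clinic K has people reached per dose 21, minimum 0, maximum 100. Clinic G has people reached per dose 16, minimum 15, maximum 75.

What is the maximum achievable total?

4160

Meeting every minimum uses 10+0+5+15+0+15 = 45 doses, leaving 280.
Rank by people reached per dose: Clinic K 21 > Clinic G 16 > Clinic H 14 > Clinic N 5 > Clinic A 4 > Clinic B 3.
Clinic K takes 100 more to reach its cap of 100 → 180 left.
Clinic G takes 60 more to reach its cap of 75 → 120 left.
Clinic H: +20 to 25 (cap) → 100 left.
Give Clinic N 40 more to hit its cap of 40 → 60 left.
Clinic A takes 40 more to reach its cap of 55 → 20 left.
Only 20 left; Clinic B takes them to reach 30.
Total = 3×30 + 5×40 + 14×25 + 4×55 + 21×100 + 16×75 = 4160.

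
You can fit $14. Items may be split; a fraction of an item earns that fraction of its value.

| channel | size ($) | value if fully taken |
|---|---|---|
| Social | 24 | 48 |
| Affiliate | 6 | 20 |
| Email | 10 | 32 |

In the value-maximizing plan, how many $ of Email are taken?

8

Rank by value-to-size ratio: Affiliate 20/6≈3.33, Email 32/10≈3.2, Social 48/24≈2.
Take all of Affiliate (6 $, value 20) — 8 $ left.
Only 8 $ remain; take 8/10 of Email for value 32×8/10 = 25.6.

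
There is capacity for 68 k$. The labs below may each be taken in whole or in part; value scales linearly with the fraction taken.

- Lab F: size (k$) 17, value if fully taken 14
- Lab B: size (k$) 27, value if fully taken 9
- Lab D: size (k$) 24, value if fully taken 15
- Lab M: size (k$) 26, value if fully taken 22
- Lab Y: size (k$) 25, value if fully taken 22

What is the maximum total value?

58

Sort by value density: Lab Y 22/25≈0.88, Lab M 22/26≈0.846, Lab F 14/17≈0.824, Lab D 15/24≈0.625, Lab B 9/27≈0.333.
Lab Y: take in full, 25 k$ for value 22 → 43 left.
All 26 k$ of Lab M fit (value 22) → 17 remain.
Take all of Lab F (17 k$, value 14) → 0 k$ left.
Total value = 58.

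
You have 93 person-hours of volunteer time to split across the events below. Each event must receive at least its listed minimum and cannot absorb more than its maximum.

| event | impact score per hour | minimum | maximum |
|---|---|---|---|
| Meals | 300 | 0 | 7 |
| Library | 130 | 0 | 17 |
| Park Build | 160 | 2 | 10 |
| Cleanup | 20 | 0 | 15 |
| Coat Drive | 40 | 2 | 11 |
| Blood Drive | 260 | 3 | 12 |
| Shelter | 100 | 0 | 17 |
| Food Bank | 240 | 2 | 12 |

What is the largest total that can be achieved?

14190

Meeting every minimum uses 0+0+2+0+2+3+0+2 = 9 person-hours, leaving 84.
Rank by impact score per hour: Meals 300 > Blood Drive 260 > Food Bank 240 > Park Build 160 > Library 130 > Shelter 100 > Coat Drive 40 > Cleanup 20.
Give Meals 7 more to hit its cap of 7 ; 77 left.
Give Blood Drive 9 more to hit its cap of 12 ; 68 left.
Give Food Bank 10 more to hit its cap of 12 ; 58 left.
Park Build: +8 to 10 (cap) ; 50 left.
Library: +17 to 17 (cap) ; 33 left.
Shelter takes 17 more to reach its cap of 17 ; 16 left.
Coat Drive takes 9 more to reach its cap of 11 ; 7 left.
Only 7 left; Cleanup takes them to reach 7.
Total = 300×7 + 130×17 + 160×10 + 20×7 + 40×11 + 260×12 + 100×17 + 240×12 = 14190.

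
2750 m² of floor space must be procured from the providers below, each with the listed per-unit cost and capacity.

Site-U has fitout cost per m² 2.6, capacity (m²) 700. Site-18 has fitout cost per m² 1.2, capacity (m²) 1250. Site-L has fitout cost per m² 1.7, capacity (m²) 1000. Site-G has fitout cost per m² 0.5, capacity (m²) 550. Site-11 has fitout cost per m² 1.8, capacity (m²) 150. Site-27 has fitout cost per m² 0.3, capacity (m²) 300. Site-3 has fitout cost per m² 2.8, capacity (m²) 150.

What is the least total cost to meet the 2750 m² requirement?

2970

Cheapest first:
Site-27 at 0.3: take all 300 m² ; 2450 still needed.
Site-G at 0.5: take all 550 m² ; 1900 still needed.
Site-18 at 1.2: take all 1250 m² ; 650 still needed.
Site-L at 1.7: take 650 of its 1000 ; requirement met.
Site-11, Site-U, Site-3: unused.
Cost = 300×0.3 + 550×0.5 + 1250×1.2 + 650×1.7 = 2970.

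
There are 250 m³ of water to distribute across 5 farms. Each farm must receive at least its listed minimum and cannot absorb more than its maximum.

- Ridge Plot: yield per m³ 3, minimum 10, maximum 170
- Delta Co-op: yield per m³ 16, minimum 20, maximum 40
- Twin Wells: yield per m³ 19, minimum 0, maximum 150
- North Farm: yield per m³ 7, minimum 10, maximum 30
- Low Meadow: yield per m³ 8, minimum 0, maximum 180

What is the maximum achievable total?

3910

Meeting every minimum uses 10+20+0+10+0 = 40 m³, leaving 210.
Highest yield per m³ first: Twin Wells 19 > Delta Co-op 16 > Low Meadow 8 > North Farm 7 > Ridge Plot 3.
Twin Wells: +150 to 150 (cap) ; 60 left.
Give Delta Co-op 20 more to hit its cap of 40 ; 40 left.
Low Meadow: +40 (room for 180) → 40. Pool exhausted.
Total = 3×10 + 16×40 + 19×150 + 7×10 + 8×40 = 3910.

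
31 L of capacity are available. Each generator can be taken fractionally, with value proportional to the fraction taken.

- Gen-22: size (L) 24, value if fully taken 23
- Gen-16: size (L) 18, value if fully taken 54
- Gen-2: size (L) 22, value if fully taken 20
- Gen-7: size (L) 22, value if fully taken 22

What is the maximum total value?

67

Best value per unit of size first: Gen-16 54/18≈3, Gen-7 22/22≈1, Gen-22 23/24≈0.958, Gen-2 20/22≈0.909.
Take all of Gen-16 (18 L, value 54) — 13 L left.
Only 13 L remain; take 13/22 of Gen-7 for value 22×13/22 = 13.
Total value = 67.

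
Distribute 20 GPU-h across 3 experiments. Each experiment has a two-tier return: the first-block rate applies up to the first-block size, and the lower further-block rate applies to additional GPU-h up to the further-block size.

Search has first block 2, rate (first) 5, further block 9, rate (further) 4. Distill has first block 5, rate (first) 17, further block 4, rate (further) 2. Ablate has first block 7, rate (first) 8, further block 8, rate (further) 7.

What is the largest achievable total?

197

Treat each block as its own option and order by rate: Distill/first 17 > Ablate/first 8 > Ablate/second 7 > Search/first 5 > Search/second 4 > Distill/second 2.
Distill first at 17: fill all 5 ; 15 left.
Ablate/first (8): +7 ; 8 left.
Ablate second at 7: fill all 8 ; 0 left.
Total = 17×5 + 8×7 + 7×8 = 197.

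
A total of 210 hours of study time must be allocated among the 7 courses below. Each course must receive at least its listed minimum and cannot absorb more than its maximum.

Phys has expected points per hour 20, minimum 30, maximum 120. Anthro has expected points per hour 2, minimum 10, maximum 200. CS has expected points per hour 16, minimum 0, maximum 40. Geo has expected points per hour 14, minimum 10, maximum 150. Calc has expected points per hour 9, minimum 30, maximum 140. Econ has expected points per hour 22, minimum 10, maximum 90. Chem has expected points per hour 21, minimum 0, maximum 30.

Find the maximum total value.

3840

Meeting every minimum uses 30+10+0+10+30+10+0 = 90 hours, leaving 120.
Order the courses by expected points per hour: Econ 22 > Chem 21 > Phys 20 > CS 16 > Geo 14 > Calc 9 > Anthro 2.
Give Econ 80 more to hit its cap of 90 — 40 left.
Give Chem 30 more to hit its cap of 30 — 10 left.
Only 10 left; Phys takes them to reach 40.
Total = 20×40 + 2×10 + 14×10 + 9×30 + 22×90 + 21×30 = 3840.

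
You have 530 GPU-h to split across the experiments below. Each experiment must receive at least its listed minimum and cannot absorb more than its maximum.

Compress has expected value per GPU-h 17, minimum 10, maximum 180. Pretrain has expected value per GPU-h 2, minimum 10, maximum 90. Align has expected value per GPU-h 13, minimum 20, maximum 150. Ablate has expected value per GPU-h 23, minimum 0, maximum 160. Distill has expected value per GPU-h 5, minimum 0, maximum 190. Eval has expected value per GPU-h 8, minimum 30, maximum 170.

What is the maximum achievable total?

8950

Meeting every minimum uses 10+10+20+0+0+30 = 70 GPU-h, leaving 460.
Rank by expected value per GPU-h: Ablate 23 > Compress 17 > Align 13 > Eval 8 > Distill 5 > Pretrain 2.
Ablate: +160 to 160 (cap) → 300 left.
Compress takes 170 more to reach its cap of 180 → 130 left.
Align: +130 to 150 (cap) → 0 left.
Total = 17×180 + 2×10 + 13×150 + 23×160 + 8×30 = 8950.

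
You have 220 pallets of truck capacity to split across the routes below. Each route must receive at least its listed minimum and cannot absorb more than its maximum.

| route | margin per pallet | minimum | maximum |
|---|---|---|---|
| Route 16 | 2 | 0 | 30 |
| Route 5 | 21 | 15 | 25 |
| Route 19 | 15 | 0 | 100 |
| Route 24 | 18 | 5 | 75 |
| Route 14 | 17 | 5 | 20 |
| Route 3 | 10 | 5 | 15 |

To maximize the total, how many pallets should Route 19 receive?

Meeting every minimum uses 0+15+0+5+5+5 = 30 pallets, leaving 190.
Order the routes by margin per pallet: Route 5 21 > Route 24 18 > Route 14 17 > Route 19 15 > Route 3 10 > Route 16 2.
Route 5 takes 10 more to reach its cap of 25 ; 180 left.
Route 24: +70 to 75 (cap) ; 110 left.
Give Route 14 15 more to hit its cap of 20 ; 95 left.
Route 19 has room for 100 more but only 95 remain, so it gets 95.

95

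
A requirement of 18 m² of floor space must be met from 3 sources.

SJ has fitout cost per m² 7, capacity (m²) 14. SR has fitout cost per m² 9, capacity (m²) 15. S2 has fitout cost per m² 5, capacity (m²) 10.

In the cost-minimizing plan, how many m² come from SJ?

8

Fill from the cheapest source first.
S2 (5): use full 10 → 8 m² to go.
Take 8 from SJ at 7 to finish.
SR: unused.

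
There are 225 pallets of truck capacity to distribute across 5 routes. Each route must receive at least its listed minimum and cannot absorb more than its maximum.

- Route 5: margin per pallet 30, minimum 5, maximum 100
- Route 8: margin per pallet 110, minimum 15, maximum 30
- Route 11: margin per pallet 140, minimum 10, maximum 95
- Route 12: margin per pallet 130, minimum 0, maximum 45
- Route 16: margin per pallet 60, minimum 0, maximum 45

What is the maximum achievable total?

Meeting every minimum uses 5+15+10+0+0 = 30 pallets, leaving 195.
Highest margin per pallet first: Route 11 140 > Route 12 130 > Route 8 110 > Route 16 60 > Route 5 30.
Route 11 takes 85 more to reach its cap of 95 — 110 left.
Route 12: +45 to 45 (cap) — 65 left.
Give Route 8 15 more to hit its cap of 30 — 50 left.
Give Route 16 45 more to hit its cap of 45 — 5 left.
Only 5 left; Route 5 takes them to reach 10.
Total = 30×10 + 110×30 + 140×95 + 130×45 + 60×45 = 25450.

25450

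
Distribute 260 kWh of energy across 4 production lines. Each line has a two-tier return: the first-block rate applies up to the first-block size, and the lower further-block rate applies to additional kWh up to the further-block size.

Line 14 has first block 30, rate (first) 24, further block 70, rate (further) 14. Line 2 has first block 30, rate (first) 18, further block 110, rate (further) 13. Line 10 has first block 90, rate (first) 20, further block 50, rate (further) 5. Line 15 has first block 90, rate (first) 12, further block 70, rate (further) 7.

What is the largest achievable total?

4560

Order all 8 blocks by rate: Line 14/T1 24 > Line 10/T1 20 > Line 2/T1 18 > Line 14/T2 14 > Line 2/T2 13 > Line 15/T1 12 > Line 15/T2 7 > Line 10/T2 5.
Line 14 T1 at 24: fill all 30 — 230 left.
Line 10/T1 (20): +90 — 140 left.
Line 2 T1 at 18: fill all 30 — 110 left.
Line 14/T2 (14): +70 — 40 left.
Line 2 T2 at 13: only 40 left, fill 40.
Total = 24×30 + 20×90 + 18×30 + 14×70 + 13×40 = 4560.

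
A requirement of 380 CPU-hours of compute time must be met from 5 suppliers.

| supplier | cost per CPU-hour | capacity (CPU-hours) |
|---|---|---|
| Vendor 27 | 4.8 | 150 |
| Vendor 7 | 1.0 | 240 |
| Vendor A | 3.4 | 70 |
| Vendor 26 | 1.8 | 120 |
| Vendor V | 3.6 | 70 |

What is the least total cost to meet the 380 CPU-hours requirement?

524

Fill from the cheapest supplier first.
Take 240 from Vendor 7 at 1.0 → need 140 more.
Vendor 26 at 1.8: take all 120 CPU-hours → 20 still needed.
Vendor A at 3.4: take 20 of its 70 → requirement met.
Vendor V, Vendor 27: unused.
Cost = 240×1.0 + 120×1.8 + 20×3.4 = 524.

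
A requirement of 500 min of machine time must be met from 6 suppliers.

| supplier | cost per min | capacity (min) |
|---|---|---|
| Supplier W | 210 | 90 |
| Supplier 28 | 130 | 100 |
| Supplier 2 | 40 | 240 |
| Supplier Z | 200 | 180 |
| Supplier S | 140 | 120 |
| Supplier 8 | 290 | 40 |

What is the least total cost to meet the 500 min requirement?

Fill from the cheapest supplier first.
Supplier 2 at 40: take all 240 min → 260 still needed.
Supplier 28 (130): use full 100 → 160 min to go.
Supplier S (140): use full 120 → 40 min to go.
Supplier Z at 200: take 40 of its 180 → requirement met.
Supplier W, Supplier 8: unused.
Cost = 240×40 + 100×130 + 120×140 + 40×200 = 47400.

47400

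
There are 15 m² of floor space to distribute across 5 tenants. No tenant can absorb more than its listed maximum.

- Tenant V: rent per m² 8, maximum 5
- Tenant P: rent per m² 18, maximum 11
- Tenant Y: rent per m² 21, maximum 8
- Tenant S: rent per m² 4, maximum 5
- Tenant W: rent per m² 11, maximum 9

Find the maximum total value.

Rank by rent per m²: Tenant Y 21 > Tenant P 18 > Tenant W 11 > Tenant V 8 > Tenant S 4.
Tenant Y takes 8 to reach its cap of 8 → 7 left.
Tenant P: +7 (room for 11) → 7. Pool exhausted.
Total = 18×7 + 21×8 = 294.

294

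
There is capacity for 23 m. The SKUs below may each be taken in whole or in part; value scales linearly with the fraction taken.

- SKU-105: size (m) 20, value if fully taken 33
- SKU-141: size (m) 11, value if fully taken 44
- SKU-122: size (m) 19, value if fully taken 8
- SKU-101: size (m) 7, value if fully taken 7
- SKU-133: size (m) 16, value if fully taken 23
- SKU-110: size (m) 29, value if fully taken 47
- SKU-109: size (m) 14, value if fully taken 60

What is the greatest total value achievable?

96

Best value per unit of size first: SKU-109 60/14≈4.29, SKU-141 44/11≈4, SKU-105 33/20≈1.65, SKU-110 47/29≈1.62, SKU-133 23/16≈1.44, SKU-101 7/7≈1, SKU-122 8/19≈0.421.
All 14 m of SKU-109 fit (value 60) → 9 remain.
Only 9 m remain; take 9/11 of SKU-141 for value 44×9/11 = 36.
Total value = 96.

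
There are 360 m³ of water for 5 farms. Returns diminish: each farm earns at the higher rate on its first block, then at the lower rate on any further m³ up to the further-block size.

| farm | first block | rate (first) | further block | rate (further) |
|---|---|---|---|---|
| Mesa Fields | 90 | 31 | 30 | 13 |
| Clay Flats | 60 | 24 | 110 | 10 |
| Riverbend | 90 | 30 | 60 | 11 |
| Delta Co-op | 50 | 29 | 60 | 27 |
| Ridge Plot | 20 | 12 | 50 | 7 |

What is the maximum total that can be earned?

Order all 10 blocks by rate: Mesa Fields/tier1 31 > Riverbend/tier1 30 > Delta Co-op/tier1 29 > Delta Co-op/tier2 27 > Clay Flats/tier1 24 > Mesa Fields/tier2 13 > Ridge Plot/tier1 12 > Riverbend/tier2 11 > Clay Flats/tier2 10 > Ridge Plot/tier2 7.
Fill Mesa Fields tier1 block (90 at 31) → 270 left.
Fill Riverbend tier1 block (90 at 30) → 180 left.
Delta Co-op/tier1 (29): +50 → 130 left.
Delta Co-op tier2 at 27: fill all 60 → 70 left.
Fill Clay Flats tier1 block (60 at 24) → 10 left.
Mesa Fields/tier2: +10 of 30 at 13; pool empty.
Total = 31×90 + 30×90 + 29×50 + 27×60 + 24×60 + 13×10 = 10130.

10130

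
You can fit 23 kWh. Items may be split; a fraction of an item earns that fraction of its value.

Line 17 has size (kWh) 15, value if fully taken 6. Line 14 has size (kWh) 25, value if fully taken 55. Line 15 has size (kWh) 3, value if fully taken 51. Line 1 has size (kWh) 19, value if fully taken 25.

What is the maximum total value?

Rank by value-to-size ratio: Line 15 51/3≈17, Line 14 55/25≈2.2, Line 1 25/19≈1.32, Line 17 6/15≈0.4.
Take all of Line 15 (3 kWh, value 51) ; 20 kWh left.
20 kWh left: a 20/25 share of Line 14 gives 55×20/25 = 44.
Total value = 95.

95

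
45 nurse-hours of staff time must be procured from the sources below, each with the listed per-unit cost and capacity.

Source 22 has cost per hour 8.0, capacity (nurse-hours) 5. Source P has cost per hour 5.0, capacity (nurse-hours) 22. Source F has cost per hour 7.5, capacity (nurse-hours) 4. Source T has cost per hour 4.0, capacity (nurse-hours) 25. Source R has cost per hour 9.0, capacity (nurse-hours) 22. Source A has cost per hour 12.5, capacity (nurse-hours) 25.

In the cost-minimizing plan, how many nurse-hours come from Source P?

Use sources in increasing cost order.
Take 25 from Source T at 4.0 — need 20 more.
Take 20 from Source P at 5.0 to finish.
Source F, Source 22, Source R, Source A: unused.

20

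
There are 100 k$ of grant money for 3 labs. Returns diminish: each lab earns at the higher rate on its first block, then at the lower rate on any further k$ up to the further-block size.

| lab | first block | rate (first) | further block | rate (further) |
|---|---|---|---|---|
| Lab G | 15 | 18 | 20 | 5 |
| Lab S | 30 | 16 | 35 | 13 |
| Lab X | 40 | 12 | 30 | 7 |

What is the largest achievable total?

Order all 6 blocks by rate: Lab G/tier1 18 > Lab S/tier1 16 > Lab S/tier2 13 > Lab X/tier1 12 > Lab X/tier2 7 > Lab G/tier2 5.
Fill Lab G tier1 block (15 at 18) — 85 left.
Lab S/tier1 (16): +30 — 55 left.
Fill Lab S tier2 block (35 at 13) — 20 left.
Lab X tier1 at 12: only 20 left, fill 20.
Total = 18×15 + 16×30 + 13×35 + 12×20 = 1445.

1445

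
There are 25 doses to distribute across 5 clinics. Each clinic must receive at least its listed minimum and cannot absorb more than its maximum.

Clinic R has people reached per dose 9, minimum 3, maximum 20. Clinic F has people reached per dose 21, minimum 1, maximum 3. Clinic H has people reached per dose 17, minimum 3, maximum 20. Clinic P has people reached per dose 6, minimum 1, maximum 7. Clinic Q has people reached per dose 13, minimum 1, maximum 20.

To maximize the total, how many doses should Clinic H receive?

17

Meeting every minimum uses 3+1+3+1+1 = 9 doses, leaving 16.
Rank by people reached per dose: Clinic F 21 > Clinic H 17 > Clinic Q 13 > Clinic R 9 > Clinic P 6.
Clinic F takes 2 more to reach its cap of 3 — 14 left.
Clinic H has room for 17 more but only 14 remain, so it gets 17.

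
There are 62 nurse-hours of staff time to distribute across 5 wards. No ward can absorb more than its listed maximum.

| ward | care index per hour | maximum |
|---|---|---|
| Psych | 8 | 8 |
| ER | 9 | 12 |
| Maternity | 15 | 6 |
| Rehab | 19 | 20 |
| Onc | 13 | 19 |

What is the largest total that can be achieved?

Rank by care index per hour: Rehab 19 > Maternity 15 > Onc 13 > ER 9 > Psych 8.
Give Rehab 20 to hit its cap of 20 ; 42 left.
Maternity takes 6 to reach its cap of 6 ; 36 left.
Onc: +19 to 19 (cap) ; 17 left.
ER: +12 to 12 (cap) ; 5 left.
Psych: +5 (room for 8) → 5. Pool exhausted.
Total = 8×5 + 9×12 + 15×6 + 19×20 + 13×19 = 865.

865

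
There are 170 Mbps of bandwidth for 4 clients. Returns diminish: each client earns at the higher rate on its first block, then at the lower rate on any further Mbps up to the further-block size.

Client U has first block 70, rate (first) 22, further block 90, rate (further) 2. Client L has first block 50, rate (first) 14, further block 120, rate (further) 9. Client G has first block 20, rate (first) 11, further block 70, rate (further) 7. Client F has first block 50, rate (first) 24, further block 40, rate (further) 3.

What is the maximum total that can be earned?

3440

Treat each block as its own option and order by rate: Client F/first 24 > Client U/first 22 > Client L/first 14 > Client G/first 11 > Client L/second 9 > Client G/second 7 > Client F/second 3 > Client U/second 2.
Fill Client F first block (50 at 24) ; 120 left.
Client U/first (22): +70 ; 50 left.
Fill Client L first block (50 at 14) ; 0 left.
Total = 24×50 + 22×70 + 14×50 = 3440.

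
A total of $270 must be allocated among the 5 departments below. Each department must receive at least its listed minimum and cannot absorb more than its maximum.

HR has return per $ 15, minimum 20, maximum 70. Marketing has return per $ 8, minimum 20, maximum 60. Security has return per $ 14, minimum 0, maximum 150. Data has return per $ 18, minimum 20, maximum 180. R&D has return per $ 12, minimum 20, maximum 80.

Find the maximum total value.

Meeting every minimum uses 20+20+0+20+20 = 80 $, leaving 190.
Highest return per $ first: Data 18 > HR 15 > Security 14 > R&D 12 > Marketing 8.
Give Data 160 more to hit its cap of 180 → 30 left.
Only 30 left; HR takes them to reach 50.
Total = 15×50 + 8×20 + 18×180 + 12×20 = 4390.

4390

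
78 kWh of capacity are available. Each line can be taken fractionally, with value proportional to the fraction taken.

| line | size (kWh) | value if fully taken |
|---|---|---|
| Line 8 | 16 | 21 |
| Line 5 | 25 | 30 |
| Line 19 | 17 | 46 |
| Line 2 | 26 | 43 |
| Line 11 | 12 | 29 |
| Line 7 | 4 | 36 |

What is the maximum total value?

Rank by value-to-size ratio: Line 7 36/4≈9, Line 19 46/17≈2.71, Line 11 29/12≈2.42, Line 2 43/26≈1.65, Line 8 21/16≈1.31, Line 5 30/25≈1.2.
Line 7: take in full, 4 kWh for value 36 ; 74 left.
Take all of Line 19 (17 kWh, value 46) ; 57 kWh left.
Line 11: take in full, 12 kWh for value 29 ; 45 left.
Take all of Line 2 (26 kWh, value 43) ; 19 kWh left.
All 16 kWh of Line 8 fit (value 21) ; 3 remain.
Only 3 kWh remain; take 3/25 of Line 5 for value 30×3/25 = 3.6.
Total value = 178.6.

178.6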